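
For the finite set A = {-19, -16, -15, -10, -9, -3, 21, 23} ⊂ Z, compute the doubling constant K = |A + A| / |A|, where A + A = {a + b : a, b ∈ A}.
K = |A + A| / |A| = 33/8

Enumerate A + A = {a + b : a, b ∈ A}. With |A| = 8, there are |A|^2 = 64 ordered sum pairs; collecting distinct values, A + A = {-38, -35, -34, -32, -31, -30, -29, -28, -26, -25, -24, -22, -20, -19, -18, -13, -12, -6, 2, 4, 5, 6, 7, 8, 11, 12, 13, 14, 18, 20, 42, 44, 46}, so |A + A| = 33. Thus K = 33/8. For comparison, the minimum possible |A + A| over all 8-element sets is 2·8 − 1 = 15 (so min K = 15/8), attained only by arithmetic progressions.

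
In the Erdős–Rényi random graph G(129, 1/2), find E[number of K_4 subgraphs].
E[# K_4] = C(129, 4) · (1/2)^C(4, 2) = 11009376 / 2^6 = 344043/2 = 172021.5

For each 4-subset S of vertices (there are C(129, 4) = 11009376 such S), let X_S = 1 if S induces a K_4 (all C(4, 2) = 6 edges present). Then P(X_S = 1) = (1/2)^6 = 1/64. By linearity of expectation, E[# K_4] = C(129, 4) · (1/2)^6 = 11009376 / 64 = 344043/2 = 172021.5.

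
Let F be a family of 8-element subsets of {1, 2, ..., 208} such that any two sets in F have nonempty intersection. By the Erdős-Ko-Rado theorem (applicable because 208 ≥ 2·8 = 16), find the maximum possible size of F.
max |F| = C(207, 7) = 2916315611091

Erdős-Ko-Rado (1961): when n ≥ 2k, max |F| = C(n−1, k−1). The bound is attained by the star {A : i ∈ A} for any fixed i ∈ [n]. Here C(208−1, 8−1) = C(207, 7) = 2916315611091.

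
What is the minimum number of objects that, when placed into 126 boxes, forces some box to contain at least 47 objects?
n = (47 − 1)·126 + 1 = 5797

By the generalised pigeonhole principle, to guarantee some box contains ≥ r objects we need more than (r − 1) · k objects total. Threshold: n = (r − 1) · k + 1. With r = 47 and k = 126: n = 46 · 126 + 1 = 5796 + 1 = 5797. For n = 5796 = 46 · 126, we can put exactly 46 objects in every box, avoiding 47 in any single one — so 5797 is tight.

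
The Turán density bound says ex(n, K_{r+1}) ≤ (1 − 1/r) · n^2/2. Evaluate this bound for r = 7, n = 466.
Turán density bound = (6/7) · 466^2/2 = 651468/7 ≈ 93066.8571

Turán's theorem: ex(n, K_{r+1}) is achieved by the complete r-partite Turán graph T(n, r) with parts as balanced as possible, and is at most (1 − 1/r) · n^2/2. For r = 7, n = 466: the density bound is (6/7) · 217156/2 = 651468/7 ≈ 93066.8571. The integer-valued extremum is e(T(466, 7)) = 93066, which is strictly less than the density bound 651468/7 since 7 ∤ 466 (the parts of T(466, 7) cannot all be equal).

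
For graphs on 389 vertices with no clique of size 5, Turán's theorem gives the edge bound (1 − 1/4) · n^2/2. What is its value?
Turán density bound = (3/4) · 389^2/2 = 453963/8 ≈ 56745.375

Turán's theorem: ex(n, K_{r+1}) is achieved by the complete r-partite Turán graph T(n, r) with parts as balanced as possible, and is at most (1 − 1/r) · n^2/2. For r = 4, n = 389: the density bound is (3/4) · 151321/2 = 453963/8 ≈ 56745.375. The integer-valued extremum is e(T(389, 4)) = 56745, which is strictly less than the density bound 453963/8 since 4 ∤ 389 (the parts of T(389, 4) cannot all be equal).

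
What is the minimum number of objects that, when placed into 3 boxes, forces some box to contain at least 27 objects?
n = (27 − 1)·3 + 1 = 79

By the generalised pigeonhole principle, to guarantee some box contains ≥ r objects we need more than (r − 1) · k objects total. Threshold: n = (r − 1) · k + 1. With r = 27 and k = 3: n = 26 · 3 + 1 = 78 + 1 = 79. For n = 78 = 26 · 3, we can put exactly 26 objects in every box, avoiding 27 in any single one — so 79 is tight.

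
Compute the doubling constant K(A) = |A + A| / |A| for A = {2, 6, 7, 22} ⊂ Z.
K = |A + A| / |A| = 10/4 = 5/2

Enumerate A + A = {a + b : a, b ∈ A}. With |A| = 4, there are |A|^2 = 16 ordered sum pairs; collecting distinct values, A + A = {4, 8, 9, 12, 13, 14, 24, 28, 29, 44}, so |A + A| = 10. Thus K = 10/4 = 5/2. For comparison, the minimum possible |A + A| over all 4-element sets is 2·4 − 1 = 7 (so min K = 7/4), attained only by arithmetic progressions.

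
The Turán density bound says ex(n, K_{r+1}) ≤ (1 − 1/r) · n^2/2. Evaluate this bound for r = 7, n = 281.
Turán density bound = (6/7) · 281^2/2 = 236883/7 ≈ 33840.4286

Turán's theorem: ex(n, K_{r+1}) is achieved by the complete r-partite Turán graph T(n, r) with parts as balanced as possible, and is at most (1 − 1/r) · n^2/2. For r = 7, n = 281: the density bound is (6/7) · 78961/2 = 236883/7 ≈ 33840.4286. The integer-valued extremum is e(T(281, 7)) = 33840, which is strictly less than the density bound 236883/7 since 7 ∤ 281 (the parts of T(281, 7) cannot all be equal).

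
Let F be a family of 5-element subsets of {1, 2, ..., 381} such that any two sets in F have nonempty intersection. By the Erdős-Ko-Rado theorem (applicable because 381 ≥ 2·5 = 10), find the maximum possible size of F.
max |F| = C(380, 4) = 855154755

The Erdős-Ko-Rado theorem states: for n ≥ 2k, an intersecting family of k-subsets of an n-element set has size at most C(n − 1, k − 1), with equality for 'star' families {A ⊆ [n] : |A| = k, i ∈ A} (fix an element i). For n = 381, k = 5: C(380, 4) = 855154755.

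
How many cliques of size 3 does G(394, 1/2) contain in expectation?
E[# K_3] = C(394, 3) · (1/2)^C(3, 2) = 10116344 / 2^3 = 1264543

For each 3-subset S of vertices (there are C(394, 3) = 10116344 such S), let X_S = 1 if S induces a K_3 (all C(3, 2) = 3 edges present). Then P(X_S = 1) = (1/2)^3 = 1/8. By linearity of expectation, E[# K_3] = C(394, 3) · (1/2)^3 = 10116344 / 8 = 1264543.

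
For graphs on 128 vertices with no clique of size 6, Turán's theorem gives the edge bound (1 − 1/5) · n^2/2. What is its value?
Turán density bound = (4/5) · 128^2/2 = 32768/5 ≈ 6553.6

Turán's theorem: ex(n, K_{r+1}) is achieved by the complete r-partite Turán graph T(n, r) with parts as balanced as possible, and is at most (1 − 1/r) · n^2/2. For r = 5, n = 128: the density bound is (4/5) · 16384/2 = 32768/5 ≈ 6553.6. The integer-valued extremum is e(T(128, 5)) = 6553, which is strictly less than the density bound 32768/5 since 5 ∤ 128 (the parts of T(128, 5) cannot all be equal).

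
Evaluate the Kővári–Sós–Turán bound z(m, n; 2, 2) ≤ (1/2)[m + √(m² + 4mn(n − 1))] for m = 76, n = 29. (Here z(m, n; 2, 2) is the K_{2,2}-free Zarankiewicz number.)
z(76, 29; 2, 2) ≤ (1/2)[76 + √(76² + 4·76·29·28)] = (1/2)[76 + √252624] = 289.3086

Kővári–Sós–Turán: let r_1, ..., r_76 be the row sums and z = Σ r_i the total number of 1s. Each pair of columns can share at most one row with both entries 1 (else a 2×2 all-ones block appears), so Σ_i C(r_i, 2) ≤ C(29, 2) = 406. By convexity Σ_i C(r_i, 2) ≥ 76·C(z/76, 2) = z(z − 76)/(2·76), giving z² − 76z − 76·29·28 ≤ 0 and hence z ≤ (1/2)[76 + √(5776 + 4·61712)] = (1/2)[76 + √252624] ≈ (1/2)(76 + 502.6172) = 289.3086.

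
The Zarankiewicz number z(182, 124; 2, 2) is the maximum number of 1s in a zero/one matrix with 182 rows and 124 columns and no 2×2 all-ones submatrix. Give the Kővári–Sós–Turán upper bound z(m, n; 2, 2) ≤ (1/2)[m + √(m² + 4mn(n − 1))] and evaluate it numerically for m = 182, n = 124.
z(182, 124; 2, 2) ≤ (1/2)[182 + √(182² + 4·182·124·123)] = (1/2)[182 + √11136580] = 1759.5757

Kővári–Sós–Turán: let r_1, ..., r_182 be the row sums and z = Σ r_i the total number of 1s. Each pair of columns can share at most one row with both entries 1 (else a 2×2 all-ones block appears), so Σ_i C(r_i, 2) ≤ C(124, 2) = 7626. By convexity Σ_i C(r_i, 2) ≥ 182·C(z/182, 2) = z(z − 182)/(2·182), giving z² − 182z − 182·124·123 ≤ 0 and hence z ≤ (1/2)[182 + √(33124 + 4·2775864)] = (1/2)[182 + √11136580] ≈ (1/2)(182 + 3337.1515) = 1759.5757.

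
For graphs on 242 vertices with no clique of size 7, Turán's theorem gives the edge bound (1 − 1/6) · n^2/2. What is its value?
Turán density bound = (5/6) · 242^2/2 = 73205/3 ≈ 24401.6667

Turán's theorem: ex(n, K_{r+1}) is achieved by the complete r-partite Turán graph T(n, r) with parts as balanced as possible, and is at most (1 − 1/r) · n^2/2. For r = 6, n = 242: the density bound is (5/6) · 58564/2 = 73205/3 ≈ 24401.6667. The integer-valued extremum is e(T(242, 6)) = 24401, which is strictly less than the density bound 73205/3 since 6 ∤ 242 (the parts of T(242, 6) cannot all be equal).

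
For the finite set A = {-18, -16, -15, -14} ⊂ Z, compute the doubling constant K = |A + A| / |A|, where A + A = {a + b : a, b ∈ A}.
K = |A + A| / |A| = 8/4 = 2

Enumerate A + A = {a + b : a, b ∈ A}. With |A| = 4, there are |A|^2 = 16 ordered sum pairs; collecting distinct values, A + A = {-36, -34, -33, -32, -31, -30, -29, -28}, so |A + A| = 8. Thus K = 8/4 = 2. For comparison, the minimum possible |A + A| over all 4-element sets is 2·4 − 1 = 7 (so min K = 7/4), attained only by arithmetic progressions.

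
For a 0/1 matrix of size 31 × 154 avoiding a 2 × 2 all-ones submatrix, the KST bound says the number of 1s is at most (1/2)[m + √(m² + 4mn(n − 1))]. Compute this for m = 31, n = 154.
z(31, 154; 2, 2) ≤ (1/2)[31 + √(31² + 4·31·154·153)] = (1/2)[31 + √2922649] = 870.2878

Kővári–Sós–Turán: let r_1, ..., r_31 be the row sums and z = Σ r_i the total number of 1s. Each pair of columns can share at most one row with both entries 1 (else a 2×2 all-ones block appears), so Σ_i C(r_i, 2) ≤ C(154, 2) = 11781. By convexity Σ_i C(r_i, 2) ≥ 31·C(z/31, 2) = z(z − 31)/(2·31), giving z² − 31z − 31·154·153 ≤ 0 and hence z ≤ (1/2)[31 + √(961 + 4·730422)] = (1/2)[31 + √2922649] ≈ (1/2)(31 + 1709.5757) = 870.2878.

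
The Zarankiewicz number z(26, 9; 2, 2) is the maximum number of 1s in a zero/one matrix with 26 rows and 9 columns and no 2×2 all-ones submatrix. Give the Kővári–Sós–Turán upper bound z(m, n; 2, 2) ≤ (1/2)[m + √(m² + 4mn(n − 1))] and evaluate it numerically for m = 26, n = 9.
z(26, 9; 2, 2) ≤ (1/2)[26 + √(26² + 4·26·9·8)] = (1/2)[26 + √8164] = 58.1774

Kővári–Sós–Turán: let r_1, ..., r_26 be the row sums and z = Σ r_i the total number of 1s. Each pair of columns can share at most one row with both entries 1 (else a 2×2 all-ones block appears), so Σ_i C(r_i, 2) ≤ C(9, 2) = 36. By convexity Σ_i C(r_i, 2) ≥ 26·C(z/26, 2) = z(z − 26)/(2·26), giving z² − 26z − 26·9·8 ≤ 0 and hence z ≤ (1/2)[26 + √(676 + 4·1872)] = (1/2)[26 + √8164] ≈ (1/2)(26 + 90.3549) = 58.1774.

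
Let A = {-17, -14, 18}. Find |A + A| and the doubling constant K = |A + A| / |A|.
K = |A + A| / |A| = 6/3 = 2

Enumerate A + A = {a + b : a, b ∈ A}. With |A| = 3, there are |A|^2 = 9 ordered sum pairs; collecting distinct values, A + A = {-34, -31, -28, 1, 4, 36}, so |A + A| = 6. Thus K = 6/3 = 2. For comparison, the minimum possible |A + A| over all 3-element sets is 2·3 − 1 = 5 (so min K = 5/3), attained only by arithmetic progressions.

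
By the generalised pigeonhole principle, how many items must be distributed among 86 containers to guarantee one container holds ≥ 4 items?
n = (4 − 1)·86 + 1 = 259

By the generalised pigeonhole principle, to guarantee some box contains ≥ r objects we need more than (r − 1) · k objects total. Threshold: n = (r − 1) · k + 1. With r = 4 and k = 86: n = 3 · 86 + 1 = 258 + 1 = 259. For n = 258 = 3 · 86, we can put exactly 3 objects in every box, avoiding 4 in any single one — so 259 is tight.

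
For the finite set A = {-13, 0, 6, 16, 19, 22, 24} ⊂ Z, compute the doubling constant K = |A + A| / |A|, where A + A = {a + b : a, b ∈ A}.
K = |A + A| / |A| = 25/7

Enumerate A + A = {a + b : a, b ∈ A}. With |A| = 7, there are |A|^2 = 49 ordered sum pairs; collecting distinct values, A + A = {-26, -13, -7, 0, 3, 6, 9, 11, 12, 16, 19, 22, 24, 25, 28, 30, 32, 35, 38, 40, 41, 43, 44, 46, 48}, so |A + A| = 25. Thus K = 25/7. For comparison, the minimum possible |A + A| over all 7-element sets is 2·7 − 1 = 13 (so min K = 13/7), attained only by arithmetic progressions.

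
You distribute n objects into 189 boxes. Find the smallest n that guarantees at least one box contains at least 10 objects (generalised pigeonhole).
n = (10 − 1)·189 + 1 = 1702

By the generalised pigeonhole principle, to guarantee some box contains ≥ r objects we need more than (r − 1) · k objects total. Threshold: n = (r − 1) · k + 1. With r = 10 and k = 189: n = 9 · 189 + 1 = 1701 + 1 = 1702. For n = 1701 = 9 · 189, we can put exactly 9 objects in every box, avoiding 10 in any single one — so 1702 is tight.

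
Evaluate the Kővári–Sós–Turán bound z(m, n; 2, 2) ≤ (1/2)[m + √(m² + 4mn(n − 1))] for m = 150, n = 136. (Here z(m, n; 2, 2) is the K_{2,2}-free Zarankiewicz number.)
z(150, 136; 2, 2) ≤ (1/2)[150 + √(150² + 4·150·136·135)] = (1/2)[150 + √11038500] = 1736.2119

Kővári–Sós–Turán: let r_1, ..., r_150 be the row sums and z = Σ r_i the total number of 1s. Each pair of columns can share at most one row with both entries 1 (else a 2×2 all-ones block appears), so Σ_i C(r_i, 2) ≤ C(136, 2) = 9180. By convexity Σ_i C(r_i, 2) ≥ 150·C(z/150, 2) = z(z − 150)/(2·150), giving z² − 150z − 150·136·135 ≤ 0 and hence z ≤ (1/2)[150 + √(22500 + 4·2754000)] = (1/2)[150 + √11038500] ≈ (1/2)(150 + 3322.4238) = 1736.2119.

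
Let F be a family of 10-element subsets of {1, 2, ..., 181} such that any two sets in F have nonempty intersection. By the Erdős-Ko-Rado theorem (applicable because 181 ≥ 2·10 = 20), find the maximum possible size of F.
max |F| = C(180, 9) = 446098010817800

Erdős-Ko-Rado (1961): when n ≥ 2k, max |F| = C(n−1, k−1). The bound is attained by the star {A : i ∈ A} for any fixed i ∈ [n]. Here C(181−1, 10−1) = C(180, 9) = 446098010817800.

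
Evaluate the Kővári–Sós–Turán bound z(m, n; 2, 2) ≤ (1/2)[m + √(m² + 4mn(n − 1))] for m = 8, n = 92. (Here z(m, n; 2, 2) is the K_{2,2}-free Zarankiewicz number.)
z(8, 92; 2, 2) ≤ (1/2)[8 + √(8² + 4·8·92·91)] = (1/2)[8 + √267968] = 262.8281

Kővári–Sós–Turán: let r_1, ..., r_8 be the row sums and z = Σ r_i the total number of 1s. Each pair of columns can share at most one row with both entries 1 (else a 2×2 all-ones block appears), so Σ_i C(r_i, 2) ≤ C(92, 2) = 4186. By convexity Σ_i C(r_i, 2) ≥ 8·C(z/8, 2) = z(z − 8)/(2·8), giving z² − 8z − 8·92·91 ≤ 0 and hence z ≤ (1/2)[8 + √(64 + 4·66976)] = (1/2)[8 + √267968] ≈ (1/2)(8 + 517.6563) = 262.8281.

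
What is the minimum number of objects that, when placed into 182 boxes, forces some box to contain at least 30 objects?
n = (30 − 1)·182 + 1 = 5279

By the generalised pigeonhole principle, to guarantee some box contains ≥ r objects we need more than (r − 1) · k objects total. Threshold: n = (r − 1) · k + 1. With r = 30 and k = 182: n = 29 · 182 + 1 = 5278 + 1 = 5279. For n = 5278 = 29 · 182, we can put exactly 29 objects in every box, avoiding 30 in any single one — so 5279 is tight.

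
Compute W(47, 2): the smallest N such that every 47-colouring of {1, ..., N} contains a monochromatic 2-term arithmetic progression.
W(47, 2) = 47 + 1 = 48

A 2-term AP is any pair of integers, so a monochromatic 2-AP exists iff some colour is used at least twice. With 47 colours, the colouring i ↦ i on {1, ..., 47} uses each colour once, avoiding any monochromatic pair, so W(47, 2) > 47. For {1, ..., 48}, pigeonhole forces two integers of the same colour, which form a monochromatic 2-AP. Hence W(47, 2) = 48.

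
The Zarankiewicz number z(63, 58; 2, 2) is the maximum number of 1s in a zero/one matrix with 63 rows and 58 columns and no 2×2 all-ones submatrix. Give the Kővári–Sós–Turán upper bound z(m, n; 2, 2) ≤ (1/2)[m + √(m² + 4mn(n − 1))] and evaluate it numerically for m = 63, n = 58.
z(63, 58; 2, 2) ≤ (1/2)[63 + √(63² + 4·63·58·57)] = (1/2)[63 + √837081] = 488.9607

Kővári–Sós–Turán: let r_1, ..., r_63 be the row sums and z = Σ r_i the total number of 1s. Each pair of columns can share at most one row with both entries 1 (else a 2×2 all-ones block appears), so Σ_i C(r_i, 2) ≤ C(58, 2) = 1653. By convexity Σ_i C(r_i, 2) ≥ 63·C(z/63, 2) = z(z − 63)/(2·63), giving z² − 63z − 63·58·57 ≤ 0 and hence z ≤ (1/2)[63 + √(3969 + 4·208278)] = (1/2)[63 + √837081] ≈ (1/2)(63 + 914.9213) = 488.9607.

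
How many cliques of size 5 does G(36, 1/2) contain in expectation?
E[# K_5] = C(36, 5) · (1/2)^C(5, 2) = 376992 / 2^10 = 11781/32 = 368.15625

For each 5-subset S of vertices (there are C(36, 5) = 376992 such S), let X_S = 1 if S induces a K_5 (all C(5, 2) = 10 edges present). Then P(X_S = 1) = (1/2)^10 = 1/1024. By linearity of expectation, E[# K_5] = C(36, 5) · (1/2)^10 = 376992 / 1024 = 11781/32 = 368.15625.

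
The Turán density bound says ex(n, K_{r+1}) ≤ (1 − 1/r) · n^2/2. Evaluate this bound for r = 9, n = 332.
Turán density bound = (8/9) · 332^2/2 = 440896/9 ≈ 48988.4444

Turán's theorem: ex(n, K_{r+1}) is achieved by the complete r-partite Turán graph T(n, r) with parts as balanced as possible, and is at most (1 − 1/r) · n^2/2. For r = 9, n = 332: the density bound is (8/9) · 110224/2 = 440896/9 ≈ 48988.4444. The integer-valued extremum is e(T(332, 9)) = 48988, which is strictly less than the density bound 440896/9 since 9 ∤ 332 (the parts of T(332, 9) cannot all be equal).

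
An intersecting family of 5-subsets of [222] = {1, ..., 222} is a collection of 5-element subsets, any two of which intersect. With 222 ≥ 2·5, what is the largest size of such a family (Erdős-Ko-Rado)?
max |F| = C(221, 4) = 96717335

Erdős-Ko-Rado (1961): when n ≥ 2k, max |F| = C(n−1, k−1). The bound is attained by the star {A : i ∈ A} for any fixed i ∈ [n]. Here C(222−1, 5−1) = C(221, 4) = 96717335.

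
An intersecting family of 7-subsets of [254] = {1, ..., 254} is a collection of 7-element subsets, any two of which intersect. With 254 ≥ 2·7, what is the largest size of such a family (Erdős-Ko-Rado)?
max |F| = C(253, 6) = 343125759900

The Erdős-Ko-Rado theorem states: for n ≥ 2k, an intersecting family of k-subsets of an n-element set has size at most C(n − 1, k − 1), with equality for 'star' families {A ⊆ [n] : |A| = k, i ∈ A} (fix an element i). For n = 254, k = 7: C(253, 6) = 343125759900.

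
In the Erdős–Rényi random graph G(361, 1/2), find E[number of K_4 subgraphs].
E[# K_4] = C(361, 4) · (1/2)^C(4, 2) = 695946630 / 2^6 = 347973315/32 = 10874166.09375

For each 4-subset S of vertices (there are C(361, 4) = 695946630 such S), let X_S = 1 if S induces a K_4 (all C(4, 2) = 6 edges present). Then P(X_S = 1) = (1/2)^6 = 1/64. By linearity of expectation, E[# K_4] = C(361, 4) · (1/2)^6 = 695946630 / 64 = 347973315/32 = 10874166.09375.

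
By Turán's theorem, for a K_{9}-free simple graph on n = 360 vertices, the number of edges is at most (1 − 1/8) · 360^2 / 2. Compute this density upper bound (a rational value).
Turán density bound = (7/8) · 360^2/2 = 56700

Turán's theorem: ex(n, K_{r+1}) is achieved by the complete r-partite Turán graph T(n, r) with parts as balanced as possible, and is at most (1 − 1/r) · n^2/2. For r = 8, n = 360: the density bound is (7/8) · 129600/2 = 56700. Since 8 ∣ 360, the Turán graph T(360, 8) has parts of equal size 45, and its edge count e(T(360, 8)) = 56700 attains the density bound exactly.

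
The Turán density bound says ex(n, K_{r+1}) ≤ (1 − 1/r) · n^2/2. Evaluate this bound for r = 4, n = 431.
Turán density bound = (3/4) · 431^2/2 = 557283/8 ≈ 69660.375

Turán's theorem: ex(n, K_{r+1}) is achieved by the complete r-partite Turán graph T(n, r) with parts as balanced as possible, and is at most (1 − 1/r) · n^2/2. For r = 4, n = 431: the density bound is (3/4) · 185761/2 = 557283/8 ≈ 69660.375. The integer-valued extremum is e(T(431, 4)) = 69660, which is strictly less than the density bound 557283/8 since 4 ∤ 431 (the parts of T(431, 4) cannot all be equal).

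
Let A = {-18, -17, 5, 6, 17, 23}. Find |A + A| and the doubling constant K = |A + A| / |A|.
K = |A + A| / |A| = 20/6 = 10/3

Enumerate A + A = {a + b : a, b ∈ A}. With |A| = 6, there are |A|^2 = 36 ordered sum pairs; collecting distinct values, A + A = {-36, -35, -34, -13, -12, -11, -1, 0, 5, 6, 10, 11, 12, 22, 23, 28, 29, 34, 40, 46}, so |A + A| = 20. Thus K = 20/6 = 10/3. For comparison, the minimum possible |A + A| over all 6-element sets is 2·6 − 1 = 11 (so min K = 11/6), attained only by arithmetic progressions.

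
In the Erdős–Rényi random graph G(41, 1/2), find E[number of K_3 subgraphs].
E[# K_3] = C(41, 3) · (1/2)^C(3, 2) = 10660 / 2^3 = 2665/2 = 1332.5

For each 3-subset S of vertices (there are C(41, 3) = 10660 such S), let X_S = 1 if S induces a K_3 (all C(3, 2) = 3 edges present). Then P(X_S = 1) = (1/2)^3 = 1/8. By linearity of expectation, E[# K_3] = C(41, 3) · (1/2)^3 = 10660 / 8 = 2665/2 = 1332.5.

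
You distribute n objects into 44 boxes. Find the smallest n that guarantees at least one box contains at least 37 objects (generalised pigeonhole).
n = (37 − 1)·44 + 1 = 1585

By the generalised pigeonhole principle, to guarantee some box contains ≥ r objects we need more than (r − 1) · k objects total. Threshold: n = (r − 1) · k + 1. With r = 37 and k = 44: n = 36 · 44 + 1 = 1584 + 1 = 1585. For n = 1584 = 36 · 44, we can put exactly 36 objects in every box, avoiding 37 in any single one — so 1585 is tight.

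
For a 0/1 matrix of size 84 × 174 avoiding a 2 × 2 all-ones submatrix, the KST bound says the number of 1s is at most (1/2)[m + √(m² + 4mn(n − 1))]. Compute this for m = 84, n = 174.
z(84, 174; 2, 2) ≤ (1/2)[84 + √(84² + 4·84·174·173)] = (1/2)[84 + √10121328] = 1632.7017

Kővári–Sós–Turán: let r_1, ..., r_84 be the row sums and z = Σ r_i the total number of 1s. Each pair of columns can share at most one row with both entries 1 (else a 2×2 all-ones block appears), so Σ_i C(r_i, 2) ≤ C(174, 2) = 15051. By convexity Σ_i C(r_i, 2) ≥ 84·C(z/84, 2) = z(z − 84)/(2·84), giving z² − 84z − 84·174·173 ≤ 0 and hence z ≤ (1/2)[84 + √(7056 + 4·2528568)] = (1/2)[84 + √10121328] ≈ (1/2)(84 + 3181.4035) = 1632.7017.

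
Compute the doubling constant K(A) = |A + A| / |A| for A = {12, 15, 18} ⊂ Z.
K = |A + A| / |A| = 5/3

Enumerate A + A = {a + b : a, b ∈ A}. With |A| = 3, there are |A|^2 = 9 ordered sum pairs; collecting distinct values, A + A = {24, 27, 30, 33, 36}, so |A + A| = 5. Thus K = 5/3. Here |A + A| = 2|A| − 1 = 5, the minimum possible — so K = 5/3 is minimal, which holds iff A is an arithmetic progression.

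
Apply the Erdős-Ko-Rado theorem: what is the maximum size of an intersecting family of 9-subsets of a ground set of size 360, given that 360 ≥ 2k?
max |F| = C(359, 8) = 6325926619596364

Erdős-Ko-Rado (1961): when n ≥ 2k, max |F| = C(n−1, k−1). The bound is attained by the star {A : i ∈ A} for any fixed i ∈ [n]. Here C(360−1, 9−1) = C(359, 8) = 6325926619596364.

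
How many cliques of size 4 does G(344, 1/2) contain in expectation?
E[# K_4] = C(344, 4) · (1/2)^C(4, 2) = 573352626 / 2^6 = 286676313/32 = 8958634.78125

For each 4-subset S of vertices (there are C(344, 4) = 573352626 such S), let X_S = 1 if S induces a K_4 (all C(4, 2) = 6 edges present). Then P(X_S = 1) = (1/2)^6 = 1/64. By linearity of expectation, E[# K_4] = C(344, 4) · (1/2)^6 = 573352626 / 64 = 286676313/32 = 8958634.78125.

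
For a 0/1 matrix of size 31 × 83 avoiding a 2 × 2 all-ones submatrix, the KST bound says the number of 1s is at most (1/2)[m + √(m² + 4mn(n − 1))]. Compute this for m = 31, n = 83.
z(31, 83; 2, 2) ≤ (1/2)[31 + √(31² + 4·31·83·82)] = (1/2)[31 + √844905] = 475.0936

Kővári–Sós–Turán: let r_1, ..., r_31 be the row sums and z = Σ r_i the total number of 1s. Each pair of columns can share at most one row with both entries 1 (else a 2×2 all-ones block appears), so Σ_i C(r_i, 2) ≤ C(83, 2) = 3403. By convexity Σ_i C(r_i, 2) ≥ 31·C(z/31, 2) = z(z − 31)/(2·31), giving z² − 31z − 31·83·82 ≤ 0 and hence z ≤ (1/2)[31 + √(961 + 4·210986)] = (1/2)[31 + √844905] ≈ (1/2)(31 + 919.1871) = 475.0936.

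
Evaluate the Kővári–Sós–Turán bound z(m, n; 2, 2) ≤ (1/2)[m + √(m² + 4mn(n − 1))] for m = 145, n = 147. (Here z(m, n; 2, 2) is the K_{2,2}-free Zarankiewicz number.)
z(145, 147; 2, 2) ≤ (1/2)[145 + √(145² + 4·145·147·146)] = (1/2)[145 + √12468985] = 1838.0725

Kővári–Sós–Turán: let r_1, ..., r_145 be the row sums and z = Σ r_i the total number of 1s. Each pair of columns can share at most one row with both entries 1 (else a 2×2 all-ones block appears), so Σ_i C(r_i, 2) ≤ C(147, 2) = 10731. By convexity Σ_i C(r_i, 2) ≥ 145·C(z/145, 2) = z(z − 145)/(2·145), giving z² − 145z − 145·147·146 ≤ 0 and hence z ≤ (1/2)[145 + √(21025 + 4·3111990)] = (1/2)[145 + √12468985] ≈ (1/2)(145 + 3531.145) = 1838.0725.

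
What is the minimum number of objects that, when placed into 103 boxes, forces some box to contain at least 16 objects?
n = (16 − 1)·103 + 1 = 1546

By the generalised pigeonhole principle, to guarantee some box contains ≥ r objects we need more than (r − 1) · k objects total. Threshold: n = (r − 1) · k + 1. With r = 16 and k = 103: n = 15 · 103 + 1 = 1545 + 1 = 1546. For n = 1545 = 15 · 103, we can put exactly 15 objects in every box, avoiding 16 in any single one — so 1546 is tight.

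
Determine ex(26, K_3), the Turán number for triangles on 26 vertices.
ex(26, K_3) = ⌊26^2/4⌋ = 169

Mantel (1907): a triangle-free graph on n vertices has at most ⌊n^2/4⌋ edges, with equality for the complete bipartite graph K_{⌊n/2⌋, ⌈n/2⌉}. For n = 26: ⌊26^2/4⌋ = ⌊676/4⌋ = 169. The extremal graph is K_{13, 13}, which has 13·13 = 169 edges.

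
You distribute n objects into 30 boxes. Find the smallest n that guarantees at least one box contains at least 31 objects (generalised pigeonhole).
n = (31 − 1)·30 + 1 = 901

By the generalised pigeonhole principle, to guarantee some box contains ≥ r objects we need more than (r − 1) · k objects total. Threshold: n = (r − 1) · k + 1. With r = 31 and k = 30: n = 30 · 30 + 1 = 900 + 1 = 901. For n = 900 = 30 · 30, we can put exactly 30 objects in every box, avoiding 31 in any single one — so 901 is tight.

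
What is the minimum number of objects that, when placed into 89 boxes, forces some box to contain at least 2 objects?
n = (2 − 1)·89 + 1 = 90

By the generalised pigeonhole principle, to guarantee some box contains ≥ r objects we need more than (r − 1) · k objects total. Threshold: n = (r − 1) · k + 1. With r = 2 and k = 89: n = 1 · 89 + 1 = 89 + 1 = 90. For n = 89 = 1 · 89, we can put exactly 1 objects in every box, avoiding 2 in any single one — so 90 is tight.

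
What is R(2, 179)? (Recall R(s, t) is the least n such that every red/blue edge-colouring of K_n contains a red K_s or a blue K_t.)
R(2, 179) = 179

R(2, k) = k for all k ≥ 2: in a 2-colouring of K_k, either some edge is red (a red K_2) or all edges are blue (a blue K_k). And K_{178} coloured all-blue has no blue K_179, so R(2, 179) > 178. Hence R(2, 179) = 179.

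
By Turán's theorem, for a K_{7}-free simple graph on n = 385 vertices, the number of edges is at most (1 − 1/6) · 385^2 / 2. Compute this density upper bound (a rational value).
Turán density bound = (5/6) · 385^2/2 = 741125/12 ≈ 61760.4167

Turán's theorem: ex(n, K_{r+1}) is achieved by the complete r-partite Turán graph T(n, r) with parts as balanced as possible, and is at most (1 − 1/r) · n^2/2. For r = 6, n = 385: the density bound is (5/6) · 148225/2 = 741125/12 ≈ 61760.4167. The integer-valued extremum is e(T(385, 6)) = 61760, which is strictly less than the density bound 741125/12 since 6 ∤ 385 (the parts of T(385, 6) cannot all be equal).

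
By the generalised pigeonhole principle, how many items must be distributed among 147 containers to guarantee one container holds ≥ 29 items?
n = (29 − 1)·147 + 1 = 4117

By the generalised pigeonhole principle, to guarantee some box contains ≥ r objects we need more than (r − 1) · k objects total. Threshold: n = (r − 1) · k + 1. With r = 29 and k = 147: n = 28 · 147 + 1 = 4116 + 1 = 4117. For n = 4116 = 28 · 147, we can put exactly 28 objects in every box, avoiding 29 in any single one — so 4117 is tight.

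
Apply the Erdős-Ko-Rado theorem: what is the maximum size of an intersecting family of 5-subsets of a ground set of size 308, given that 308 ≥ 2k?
max |F| = C(307, 4) = 362929260

Erdős-Ko-Rado (1961): when n ≥ 2k, max |F| = C(n−1, k−1). The bound is attained by the star {A : i ∈ A} for any fixed i ∈ [n]. Here C(308−1, 5−1) = C(307, 4) = 362929260.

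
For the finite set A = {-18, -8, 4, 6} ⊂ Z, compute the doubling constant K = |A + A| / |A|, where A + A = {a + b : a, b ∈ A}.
K = |A + A| / |A| = 10/4 = 5/2

Enumerate A + A = {a + b : a, b ∈ A}. With |A| = 4, there are |A|^2 = 16 ordered sum pairs; collecting distinct values, A + A = {-36, -26, -16, -14, -12, -4, -2, 8, 10, 12}, so |A + A| = 10. Thus K = 10/4 = 5/2. For comparison, the minimum possible |A + A| over all 4-element sets is 2·4 − 1 = 7 (so min K = 7/4), attained only by arithmetic progressions.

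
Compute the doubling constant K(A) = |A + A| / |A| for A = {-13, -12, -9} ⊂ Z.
K = |A + A| / |A| = 6/3 = 2

Enumerate A + A = {a + b : a, b ∈ A}. With |A| = 3, there are |A|^2 = 9 ordered sum pairs; collecting distinct values, A + A = {-26, -25, -24, -22, -21, -18}, so |A + A| = 6. Thus K = 6/3 = 2. For comparison, the minimum possible |A + A| over all 3-element sets is 2·3 − 1 = 5 (so min K = 5/3), attained only by arithmetic progressions.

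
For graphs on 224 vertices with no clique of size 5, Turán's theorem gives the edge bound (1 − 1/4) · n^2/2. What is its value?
Turán density bound = (3/4) · 224^2/2 = 18816

Turán's theorem: ex(n, K_{r+1}) is achieved by the complete r-partite Turán graph T(n, r) with parts as balanced as possible, and is at most (1 − 1/r) · n^2/2. For r = 4, n = 224: the density bound is (3/4) · 50176/2 = 18816. Since 4 ∣ 224, the Turán graph T(224, 4) has parts of equal size 56, and its edge count e(T(224, 4)) = 18816 attains the density bound exactly.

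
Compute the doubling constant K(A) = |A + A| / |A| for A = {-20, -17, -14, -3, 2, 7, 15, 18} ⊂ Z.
K = |A + A| / |A| = 31/8

Enumerate A + A = {a + b : a, b ∈ A}. With |A| = 8, there are |A|^2 = 64 ordered sum pairs; collecting distinct values, A + A = {-40, -37, -34, -31, -28, -23, -20, -18, -17, -15, -13, -12, -10, -7, -6, -5, -2, -1, 1, 4, 9, 12, 14, 15, 17, 20, 22, 25, 30, 33, 36}, so |A + A| = 31. Thus K = 31/8. For comparison, the minimum possible |A + A| over all 8-element sets is 2·8 − 1 = 15 (so min K = 15/8), attained only by arithmetic progressions.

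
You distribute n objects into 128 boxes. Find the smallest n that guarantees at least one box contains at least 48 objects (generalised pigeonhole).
n = (48 − 1)·128 + 1 = 6017

By the generalised pigeonhole principle, to guarantee some box contains ≥ r objects we need more than (r − 1) · k objects total. Threshold: n = (r − 1) · k + 1. With r = 48 and k = 128: n = 47 · 128 + 1 = 6016 + 1 = 6017. For n = 6016 = 47 · 128, we can put exactly 47 objects in every box, avoiding 48 in any single one — so 6017 is tight.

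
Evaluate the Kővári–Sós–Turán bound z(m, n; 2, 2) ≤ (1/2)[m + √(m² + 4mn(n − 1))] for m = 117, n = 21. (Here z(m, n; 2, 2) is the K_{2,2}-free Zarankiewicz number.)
z(117, 21; 2, 2) ≤ (1/2)[117 + √(117² + 4·117·21·20)] = (1/2)[117 + √210249] = 287.7646

Kővári–Sós–Turán: let r_1, ..., r_117 be the row sums and z = Σ r_i the total number of 1s. Each pair of columns can share at most one row with both entries 1 (else a 2×2 all-ones block appears), so Σ_i C(r_i, 2) ≤ C(21, 2) = 210. By convexity Σ_i C(r_i, 2) ≥ 117·C(z/117, 2) = z(z − 117)/(2·117), giving z² − 117z − 117·21·20 ≤ 0 and hence z ≤ (1/2)[117 + √(13689 + 4·49140)] = (1/2)[117 + √210249] ≈ (1/2)(117 + 458.5292) = 287.7646.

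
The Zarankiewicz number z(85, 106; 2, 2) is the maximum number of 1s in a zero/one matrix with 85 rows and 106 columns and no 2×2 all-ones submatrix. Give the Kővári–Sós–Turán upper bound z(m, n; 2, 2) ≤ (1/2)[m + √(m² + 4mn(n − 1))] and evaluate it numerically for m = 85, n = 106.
z(85, 106; 2, 2) ≤ (1/2)[85 + √(85² + 4·85·106·105)] = (1/2)[85 + √3791425] = 1016.0791

Kővári–Sós–Turán: let r_1, ..., r_85 be the row sums and z = Σ r_i the total number of 1s. Each pair of columns can share at most one row with both entries 1 (else a 2×2 all-ones block appears), so Σ_i C(r_i, 2) ≤ C(106, 2) = 5565. By convexity Σ_i C(r_i, 2) ≥ 85·C(z/85, 2) = z(z − 85)/(2·85), giving z² − 85z − 85·106·105 ≤ 0 and hence z ≤ (1/2)[85 + √(7225 + 4·946050)] = (1/2)[85 + √3791425] ≈ (1/2)(85 + 1947.1582) = 1016.0791.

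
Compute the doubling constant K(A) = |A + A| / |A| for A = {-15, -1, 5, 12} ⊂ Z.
K = |A + A| / |A| = 10/4 = 5/2

Enumerate A + A = {a + b : a, b ∈ A}. With |A| = 4, there are |A|^2 = 16 ordered sum pairs; collecting distinct values, A + A = {-30, -16, -10, -3, -2, 4, 10, 11, 17, 24}, so |A + A| = 10. Thus K = 10/4 = 5/2. For comparison, the minimum possible |A + A| over all 4-element sets is 2·4 − 1 = 7 (so min K = 7/4), attained only by arithmetic progressions.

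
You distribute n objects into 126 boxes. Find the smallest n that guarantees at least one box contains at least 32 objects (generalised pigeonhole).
n = (32 − 1)·126 + 1 = 3907

By the generalised pigeonhole principle, to guarantee some box contains ≥ r objects we need more than (r − 1) · k objects total. Threshold: n = (r − 1) · k + 1. With r = 32 and k = 126: n = 31 · 126 + 1 = 3906 + 1 = 3907. For n = 3906 = 31 · 126, we can put exactly 31 objects in every box, avoiding 32 in any single one — so 3907 is tight.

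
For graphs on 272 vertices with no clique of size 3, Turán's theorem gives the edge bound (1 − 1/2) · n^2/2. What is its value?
Turán density bound = (1/2) · 272^2/2 = 18496

Turán's theorem: ex(n, K_{r+1}) is achieved by the complete r-partite Turán graph T(n, r) with parts as balanced as possible, and is at most (1 − 1/r) · n^2/2. For r = 2, n = 272: the density bound is (1/2) · 73984/2 = 18496. Since 2 ∣ 272, the Turán graph T(272, 2) has parts of equal size 136, and its edge count e(T(272, 2)) = 18496 attains the density bound exactly.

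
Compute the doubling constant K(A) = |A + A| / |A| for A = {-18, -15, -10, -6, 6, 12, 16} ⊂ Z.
K = |A + A| / |A| = 26/7

Enumerate A + A = {a + b : a, b ∈ A}. With |A| = 7, there are |A|^2 = 49 ordered sum pairs; collecting distinct values, A + A = {-36, -33, -30, -28, -25, -24, -21, -20, -16, -12, -9, -6, -4, -3, -2, 0, 1, 2, 6, 10, 12, 18, 22, 24, 28, 32}, so |A + A| = 26. Thus K = 26/7. For comparison, the minimum possible |A + A| over all 7-element sets is 2·7 − 1 = 13 (so min K = 13/7), attained only by arithmetic progressions.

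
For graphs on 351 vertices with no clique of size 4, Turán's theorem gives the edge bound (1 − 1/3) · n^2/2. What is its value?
Turán density bound = (2/3) · 351^2/2 = 41067

Turán's theorem: ex(n, K_{r+1}) is achieved by the complete r-partite Turán graph T(n, r) with parts as balanced as possible, and is at most (1 − 1/r) · n^2/2. For r = 3, n = 351: the density bound is (2/3) · 123201/2 = 41067. Since 3 ∣ 351, the Turán graph T(351, 3) has parts of equal size 117, and its edge count e(T(351, 3)) = 41067 attains the density bound exactly.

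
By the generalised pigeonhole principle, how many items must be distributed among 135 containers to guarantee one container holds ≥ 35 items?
n = (35 − 1)·135 + 1 = 4591

By the generalised pigeonhole principle, to guarantee some box contains ≥ r objects we need more than (r − 1) · k objects total. Threshold: n = (r − 1) · k + 1. With r = 35 and k = 135: n = 34 · 135 + 1 = 4590 + 1 = 4591. For n = 4590 = 34 · 135, we can put exactly 34 objects in every box, avoiding 35 in any single one — so 4591 is tight.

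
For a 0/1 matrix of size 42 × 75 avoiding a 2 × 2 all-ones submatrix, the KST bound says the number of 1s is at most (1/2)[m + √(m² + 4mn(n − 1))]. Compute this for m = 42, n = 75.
z(42, 75; 2, 2) ≤ (1/2)[42 + √(42² + 4·42·75·74)] = (1/2)[42 + √934164] = 504.2608

Kővári–Sós–Turán: let r_1, ..., r_42 be the row sums and z = Σ r_i the total number of 1s. Each pair of columns can share at most one row with both entries 1 (else a 2×2 all-ones block appears), so Σ_i C(r_i, 2) ≤ C(75, 2) = 2775. By convexity Σ_i C(r_i, 2) ≥ 42·C(z/42, 2) = z(z − 42)/(2·42), giving z² − 42z − 42·75·74 ≤ 0 and hence z ≤ (1/2)[42 + √(1764 + 4·233100)] = (1/2)[42 + √934164] ≈ (1/2)(42 + 966.5216) = 504.2608.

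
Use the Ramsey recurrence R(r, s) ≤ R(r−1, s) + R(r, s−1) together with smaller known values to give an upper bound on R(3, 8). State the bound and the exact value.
R(3, 8) ≤ R(2, 8) + R(3, 7) = 8 + 23 = 31; exact value R(3, 8) = 28.

The Erdős–Szekeres recurrence R(r, s) ≤ R(r−1, s) + R(r, s−1) applied to (r, s) = (3, 8) gives
  R(3, 8) ≤ R(2, 8) + R(3, 7) = 8 + 23 = 31.
(Recall R(2, k) = k and R is symmetric.) The recurrence is not tight here (it gives 31, but the exact value is R(3, 8) = 28); the tight upper bound requires a sharper argument than the simple recurrence, combined with a lower-bound construction on K_{27}.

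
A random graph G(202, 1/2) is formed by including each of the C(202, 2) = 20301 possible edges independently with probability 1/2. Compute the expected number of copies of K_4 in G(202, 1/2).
E[# K_4] = C(202, 4) · (1/2)^C(4, 2) = 67331650 / 2^6 = 33665825/32 = 1052057.03125

For each 4-subset S of vertices (there are C(202, 4) = 67331650 such S), let X_S = 1 if S induces a K_4 (all C(4, 2) = 6 edges present). Then P(X_S = 1) = (1/2)^6 = 1/64. By linearity of expectation, E[# K_4] = C(202, 4) · (1/2)^6 = 67331650 / 64 = 33665825/32 = 1052057.03125.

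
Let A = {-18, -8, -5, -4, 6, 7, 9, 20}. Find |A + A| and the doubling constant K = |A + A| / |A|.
K = |A + A| / |A| = 28/8 = 7/2

Enumerate A + A = {a + b : a, b ∈ A}. With |A| = 8, there are |A|^2 = 64 ordered sum pairs; collecting distinct values, A + A = {-36, -26, -23, -22, -16, -13, -12, -11, -10, -9, -8, -2, -1, 1, 2, 3, 4, 5, 12, 13, 14, 15, 16, 18, 26, 27, 29, 40}, so |A + A| = 28. Thus K = 28/8 = 7/2. For comparison, the minimum possible |A + A| over all 8-element sets is 2·8 − 1 = 15 (so min K = 15/8), attained only by arithmetic progressions.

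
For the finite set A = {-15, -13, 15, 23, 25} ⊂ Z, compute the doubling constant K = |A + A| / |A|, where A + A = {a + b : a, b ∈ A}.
K = |A + A| / |A| = 14/5

Enumerate A + A = {a + b : a, b ∈ A}. With |A| = 5, there are |A|^2 = 25 ordered sum pairs; collecting distinct values, A + A = {-30, -28, -26, 0, 2, 8, 10, 12, 30, 38, 40, 46, 48, 50}, so |A + A| = 14. Thus K = 14/5. For comparison, the minimum possible |A + A| over all 5-element sets is 2·5 − 1 = 9 (so min K = 9/5), attained only by arithmetic progressions.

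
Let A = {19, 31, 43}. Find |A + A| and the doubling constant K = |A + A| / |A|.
K = |A + A| / |A| = 5/3

Enumerate A + A = {a + b : a, b ∈ A}. With |A| = 3, there are |A|^2 = 9 ordered sum pairs; collecting distinct values, A + A = {38, 50, 62, 74, 86}, so |A + A| = 5. Thus K = 5/3. Here |A + A| = 2|A| − 1 = 5, the minimum possible — so K = 5/3 is minimal, which holds iff A is an arithmetic progression.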